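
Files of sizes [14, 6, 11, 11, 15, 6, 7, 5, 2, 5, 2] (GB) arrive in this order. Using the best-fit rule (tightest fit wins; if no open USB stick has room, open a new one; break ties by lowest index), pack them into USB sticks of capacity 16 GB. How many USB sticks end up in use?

  14 → USB stick 1 (new)  [load 14/16]
  6 → USB stick 2 (new)  [load 6/16]
  11 → USB stick 3 (new)  [load 11/16]
  11 → USB stick 4 (new)  [load 11/16]
  15 → USB stick 5 (new)  [load 15/16]
  6 → USB stick 2  [load 12/16]
  7 → USB stick 6 (new)  [load 7/16]
  5 → USB stick 3  [load 16/16]
  2 → USB stick 1  [load 16/16]
  5 → USB stick 4  [load 16/16]
  2 → USB stick 2  [load 14/16]
6 USB sticks opened.

6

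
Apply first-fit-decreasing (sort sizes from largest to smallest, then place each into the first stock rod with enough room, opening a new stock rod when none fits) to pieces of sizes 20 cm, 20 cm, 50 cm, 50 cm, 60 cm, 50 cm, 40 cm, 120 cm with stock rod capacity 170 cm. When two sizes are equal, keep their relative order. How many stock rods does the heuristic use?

Sorted descending: 120, 60, 50, 50, 50, 40, 20, 20.
  120 → stock rod 1 (new)  [load 120/170]
  60 → stock rod 2 (new)  [load 60/170]
  50 → stock rod 1  [load 170/170]
  50 → stock rod 2  [load 110/170]
  50 → stock rod 2  [load 160/170]
  40 → stock rod 3 (new)  [load 40/170]
  20 → stock rod 3  [load 60/170]
  20 → stock rod 3  [load 80/170]
3 stock rods opened.

3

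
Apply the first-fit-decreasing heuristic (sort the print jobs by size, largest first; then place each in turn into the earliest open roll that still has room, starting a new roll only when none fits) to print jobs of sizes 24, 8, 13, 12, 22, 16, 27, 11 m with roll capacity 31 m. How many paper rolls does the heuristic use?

Sorted descending: 27, 24, 22, 16, 13, 12, 11, 8.
  27 → roll 1 (new)  [load 27/31]
  24 → roll 2 (new)  [load 24/31]
  22 → roll 3 (new)  [load 22/31]
  16 → roll 4 (new)  [load 16/31]
  13 → roll 4  [load 29/31]
  12 → roll 5 (new)  [load 12/31]
  11 → roll 5  [load 23/31]
  8 → roll 3  [load 30/31]
5 paper rolls opened.

5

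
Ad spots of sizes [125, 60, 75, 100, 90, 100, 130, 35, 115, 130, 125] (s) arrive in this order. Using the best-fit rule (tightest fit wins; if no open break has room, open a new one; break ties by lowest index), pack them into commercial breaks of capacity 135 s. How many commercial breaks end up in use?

  125 → break 1 (new)  [load 125/135]
  60 → break 2 (new)  [load 60/135]
  75 → break 2  [load 135/135]
  100 → break 3 (new)  [load 100/135]
  90 → break 4 (new)  [load 90/135]
  100 → break 5 (new)  [load 100/135]
  130 → break 6 (new)  [load 130/135]
  35 → break 3  [load 135/135]
  115 → break 7 (new)  [load 115/135]
  130 → break 8 (new)  [load 130/135]
  125 → break 9 (new)  [load 125/135]
9 commercial breaks opened.

9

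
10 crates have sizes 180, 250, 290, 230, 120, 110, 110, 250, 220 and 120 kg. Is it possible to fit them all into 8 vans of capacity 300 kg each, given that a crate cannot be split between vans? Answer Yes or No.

Yes

A valid assignment using 8 vans:
  van 1: 290 = 290
  van 2: 250 = 250
  van 3: 250 = 250
  van 4: 230 = 230
  van 5: 220 = 220
  van 6: 180 + 120 = 300
  van 7: 120 + 110 = 230
  van 8: 110 = 110
Every load is within 300 kg, so 8 vans suffice.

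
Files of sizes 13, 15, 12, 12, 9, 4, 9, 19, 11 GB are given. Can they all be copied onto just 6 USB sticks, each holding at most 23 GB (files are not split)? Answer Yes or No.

A valid assignment using 5 USB sticks:
  USB stick 1: 19 + 4 = 23
  USB stick 2: 15 = 15
  USB stick 3: 13 + 9 = 22
  USB stick 4: 12 + 11 = 23
  USB stick 5: 12 + 9 = 21
That uses only 5 ≤ 6, so 6 USB sticks are enough.

Yes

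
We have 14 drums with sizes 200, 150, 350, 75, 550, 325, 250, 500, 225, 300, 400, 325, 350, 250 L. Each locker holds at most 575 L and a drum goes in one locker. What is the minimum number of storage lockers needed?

8

Total = 550 + 500 + 400 + 350 + 350 + 325 + 325 + 300 + 250 + 250 + 225 + 200 + 150 + 75 = 4250 L.
Lower bound: ⌈4250/575⌉ = 8 storage lockers.
A packing using 8 storage lockers:
  locker 1: 550 = 550
  locker 2: 500 + 75 = 575
  locker 3: 400 + 150 = 550
  locker 4: 350 + 225 = 575
  locker 5: 350 + 200 = 550
  locker 6: 325 + 250 = 575
  locker 7: 325 + 250 = 575
  locker 8: 300 = 300
This matches the lower bound, so 8 is optimal.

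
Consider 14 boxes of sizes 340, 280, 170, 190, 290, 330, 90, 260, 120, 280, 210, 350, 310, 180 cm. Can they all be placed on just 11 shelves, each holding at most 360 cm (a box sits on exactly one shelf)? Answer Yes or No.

A valid assignment using 11 shelves:
  shelf 1: 350 = 350
  shelf 2: 340 = 340
  shelf 3: 330 = 330
  shelf 4: 310 = 310
  shelf 5: 290 = 290
  shelf 6: 280 = 280
  shelf 7: 280 = 280
  shelf 8: 260 + 90 = 350
  shelf 9: 210 + 120 = 330
  shelf 10: 190 + 170 = 360
  shelf 11: 180 = 180
Every load is within 360 cm, so 11 shelves suffice.

Yes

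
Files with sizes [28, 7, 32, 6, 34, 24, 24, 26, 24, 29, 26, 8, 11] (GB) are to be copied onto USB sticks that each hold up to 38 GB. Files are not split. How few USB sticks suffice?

9

Total = 34 + 32 + 29 + 28 + 26 + 26 + 24 + 24 + 24 + 11 + 8 + 7 + 6 = 279 GB.
Lower bound: ⌈279/38⌉ = 8 USB sticks.
Also, 9 files each exceed 19 GB, and no two of those can share a USB stick, so at least 9 USB sticks are needed.
A packing using 9 USB sticks:
  USB stick 1: 34 = 34
  USB stick 2: 32 + 6 = 38
  USB stick 3: 29 + 8 = 37
  USB stick 4: 28 + 7 = 35
  USB stick 5: 26 + 11 = 37
  USB stick 6: 26 = 26
  USB stick 7: 24 = 24
  USB stick 8: 24 = 24
  USB stick 9: 24 = 24
This matches the lower bound, so 9 is optimal.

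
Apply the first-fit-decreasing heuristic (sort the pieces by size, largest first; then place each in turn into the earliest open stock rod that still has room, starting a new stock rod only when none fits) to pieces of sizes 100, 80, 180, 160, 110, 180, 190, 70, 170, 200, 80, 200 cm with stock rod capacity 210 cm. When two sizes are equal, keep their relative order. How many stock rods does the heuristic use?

10

Sorted descending: 200, 200, 190, 180, 180, 170, 160, 110, 100, 80, 80, 70.
  200 → stock rod 1 (new)  [load 200/210]
  200 → stock rod 2 (new)  [load 200/210]
  190 → stock rod 3 (new)  [load 190/210]
  180 → stock rod 4 (new)  [load 180/210]
  180 → stock rod 5 (new)  [load 180/210]
  170 → stock rod 6 (new)  [load 170/210]
  160 → stock rod 7 (new)  [load 160/210]
  110 → stock rod 8 (new)  [load 110/210]
  100 → stock rod 8  [load 210/210]
  80 → stock rod 9 (new)  [load 80/210]
  80 → stock rod 9  [load 160/210]
  70 → stock rod 10 (new)  [load 70/210]
10 stock rods opened.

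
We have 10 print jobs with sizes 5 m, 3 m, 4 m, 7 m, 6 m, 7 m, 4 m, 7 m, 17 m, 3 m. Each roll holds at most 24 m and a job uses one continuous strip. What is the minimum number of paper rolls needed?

Total = 17 + 7 + 7 + 7 + 6 + 5 + 4 + 4 + 3 + 3 = 63 m.
Lower bound: ⌈63/24⌉ = 3 paper rolls.
A packing using 3 paper rolls:
  roll 1: 17 + 7 = 24
  roll 2: 7 + 7 + 6 + 4 = 24
  roll 3: 5 + 4 + 3 + 3 = 15
This matches the lower bound, so 3 is optimal.

3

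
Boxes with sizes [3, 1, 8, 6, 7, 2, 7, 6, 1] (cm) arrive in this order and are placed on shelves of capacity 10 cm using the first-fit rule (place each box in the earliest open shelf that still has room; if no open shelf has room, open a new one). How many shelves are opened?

  3 → shelf 1 (new)  [load 3/10]
  1 → shelf 1  [load 4/10]
  8 → shelf 2 (new)  [load 8/10]
  6 → shelf 1  [load 10/10]
  7 → shelf 3 (new)  [load 7/10]
  2 → shelf 2  [load 10/10]
  7 → shelf 4 (new)  [load 7/10]
  6 → shelf 5 (new)  [load 6/10]
  1 → shelf 3  [load 8/10]
5 shelves opened.

5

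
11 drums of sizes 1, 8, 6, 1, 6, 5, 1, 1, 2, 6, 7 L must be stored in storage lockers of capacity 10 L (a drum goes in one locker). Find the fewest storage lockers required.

6

Total = 8 + 7 + 6 + 6 + 6 + 5 + 2 + 1 + 1 + 1 + 1 = 44 L.
Lower bound: ⌈44/10⌉ = 5 storage lockers.
A packing using 6 storage lockers:
  locker 1: 8 + 2 = 10
  locker 2: 7 + 1 + 1 + 1 = 10
  locker 3: 6 + 1 = 7
  locker 4: 6 = 6
  locker 5: 6 = 6
  locker 6: 5 = 5
No arrangement into 5 storage lockers stays within capacity, so 6 is optimal.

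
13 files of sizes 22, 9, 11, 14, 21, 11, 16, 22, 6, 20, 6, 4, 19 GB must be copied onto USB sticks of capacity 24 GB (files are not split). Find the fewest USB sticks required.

Total = 22 + 22 + 21 + 20 + 19 + 16 + 14 + 11 + 11 + 9 + 6 + 6 + 4 = 181 GB.
Lower bound: ⌈181/24⌉ = 8 USB sticks.
A packing using 9 USB sticks:
  USB stick 1: 22 = 22
  USB stick 2: 22 = 22
  USB stick 3: 21 = 21
  USB stick 4: 20 + 4 = 24
  USB stick 5: 19 = 19
  USB stick 6: 16 + 6 = 22
  USB stick 7: 14 + 9 = 23
  USB stick 8: 11 + 11 = 22
  USB stick 9: 6 = 6
No arrangement into 8 USB sticks stays within capacity, so 9 is optimal.

9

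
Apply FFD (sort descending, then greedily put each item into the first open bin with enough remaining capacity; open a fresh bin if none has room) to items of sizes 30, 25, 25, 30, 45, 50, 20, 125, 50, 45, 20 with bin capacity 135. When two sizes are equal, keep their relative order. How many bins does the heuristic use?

4

Sorted descending: 125, 50, 50, 45, 45, 30, 30, 25, 25, 20, 20.
  125 → bin 1 (new)  [load 125/135]
  50 → bin 2 (new)  [load 50/135]
  50 → bin 2  [load 100/135]
  45 → bin 3 (new)  [load 45/135]
  45 → bin 3  [load 90/135]
  30 → bin 2  [load 130/135]
  30 → bin 3  [load 120/135]
  25 → bin 4 (new)  [load 25/135]
  25 → bin 4  [load 50/135]
  20 → bin 4  [load 70/135]
  20 → bin 4  [load 90/135]
4 bins opened.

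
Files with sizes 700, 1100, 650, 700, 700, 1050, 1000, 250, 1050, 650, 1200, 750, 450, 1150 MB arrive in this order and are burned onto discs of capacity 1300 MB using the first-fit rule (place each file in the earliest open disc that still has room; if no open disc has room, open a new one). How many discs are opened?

11

  700 → disc 1 (new)  [load 700/1300]
  1100 → disc 2 (new)  [load 1100/1300]
  650 → disc 3 (new)  [load 650/1300]
  700 → disc 4 (new)  [load 700/1300]
  700 → disc 5 (new)  [load 700/1300]
  1050 → disc 6 (new)  [load 1050/1300]
  1000 → disc 7 (new)  [load 1000/1300]
  250 → disc 1  [load 950/1300]
  1050 → disc 8 (new)  [load 1050/1300]
  650 → disc 3  [load 1300/1300]
  1200 → disc 9 (new)  [load 1200/1300]
  750 → disc 10 (new)  [load 750/1300]
  450 → disc 4  [load 1150/1300]
  1150 → disc 11 (new)  [load 1150/1300]
11 discs opened.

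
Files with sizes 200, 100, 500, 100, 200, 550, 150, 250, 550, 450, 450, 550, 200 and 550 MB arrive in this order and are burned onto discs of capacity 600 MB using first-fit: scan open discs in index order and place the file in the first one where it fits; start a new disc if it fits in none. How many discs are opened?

  200 → disc 1 (new)  [load 200/600]
  100 → disc 1  [load 300/600]
  500 → disc 2 (new)  [load 500/600]
  100 → disc 1  [load 400/600]
  200 → disc 1  [load 600/600]
  550 → disc 3 (new)  [load 550/600]
  150 → disc 4 (new)  [load 150/600]
  250 → disc 4  [load 400/600]
  550 → disc 5 (new)  [load 550/600]
  450 → disc 6 (new)  [load 450/600]
  450 → disc 7 (new)  [load 450/600]
  550 → disc 8 (new)  [load 550/600]
  200 → disc 4  [load 600/600]
  550 → disc 9 (new)  [load 550/600]
9 discs opened.

9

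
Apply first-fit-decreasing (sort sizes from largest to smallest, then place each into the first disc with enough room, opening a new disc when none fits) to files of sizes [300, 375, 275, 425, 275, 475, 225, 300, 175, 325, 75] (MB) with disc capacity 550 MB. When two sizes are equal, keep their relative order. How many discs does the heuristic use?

7

Sorted descending: 475, 425, 375, 325, 300, 300, 275, 275, 225, 175, 75.
  475 → disc 1 (new)  [load 475/550]
  425 → disc 2 (new)  [load 425/550]
  375 → disc 3 (new)  [load 375/550]
  325 → disc 4 (new)  [load 325/550]
  300 → disc 5 (new)  [load 300/550]
  300 → disc 6 (new)  [load 300/550]
  275 → disc 7 (new)  [load 275/550]
  275 → disc 7  [load 550/550]
  225 → disc 4  [load 550/550]
  175 → disc 3  [load 550/550]
  75 → disc 1  [load 550/550]
7 discs opened.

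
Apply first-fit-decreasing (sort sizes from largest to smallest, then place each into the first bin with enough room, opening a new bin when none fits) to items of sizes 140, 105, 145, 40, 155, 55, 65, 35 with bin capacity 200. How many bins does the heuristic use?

Sorted descending: 155, 145, 140, 105, 65, 55, 40, 35.
  155 → bin 1 (new)  [load 155/200]
  145 → bin 2 (new)  [load 145/200]
  140 → bin 3 (new)  [load 140/200]
  105 → bin 4 (new)  [load 105/200]
  65 → bin 4  [load 170/200]
  55 → bin 2  [load 200/200]
  40 → bin 1  [load 195/200]
  35 → bin 3  [load 175/200]
4 bins opened.

4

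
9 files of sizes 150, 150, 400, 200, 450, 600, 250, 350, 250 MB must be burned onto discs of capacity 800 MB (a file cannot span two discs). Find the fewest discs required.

Total = 600 + 450 + 400 + 350 + 250 + 250 + 200 + 150 + 150 = 2800 MB.
Lower bound: ⌈2800/800⌉ = 4 discs.
A packing using 4 discs:
  disc 1: 600 + 200 = 800
  disc 2: 450 + 350 = 800
  disc 3: 400 + 250 + 150 = 800
  disc 4: 250 + 150 = 400
This matches the lower bound, so 4 is optimal.

4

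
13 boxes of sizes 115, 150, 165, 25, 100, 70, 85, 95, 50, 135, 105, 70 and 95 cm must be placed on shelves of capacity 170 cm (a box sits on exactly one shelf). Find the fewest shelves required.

9

Total = 165 + 150 + 135 + 115 + 105 + 100 + 95 + 95 + 85 + 70 + 70 + 50 + 25 = 1260 cm.
Lower bound: ⌈1260/170⌉ = 8 shelves.
A packing using 9 shelves:
  shelf 1: 165 = 165
  shelf 2: 150 = 150
  shelf 3: 135 + 25 = 160
  shelf 4: 115 + 50 = 165
  shelf 5: 105 = 105
  shelf 6: 100 + 70 = 170
  shelf 7: 95 + 70 = 165
  shelf 8: 95 = 95
  shelf 9: 85 = 85
No arrangement into 8 shelves stays within capacity, so 9 is optimal.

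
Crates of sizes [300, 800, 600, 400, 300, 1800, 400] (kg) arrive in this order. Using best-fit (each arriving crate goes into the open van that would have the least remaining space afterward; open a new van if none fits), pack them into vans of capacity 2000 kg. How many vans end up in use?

  300 → van 1 (new)  [load 300/2000]
  800 → van 1  [load 1100/2000]
  600 → van 1  [load 1700/2000]
  400 → van 2 (new)  [load 400/2000]
  300 → van 1  [load 2000/2000]
  1800 → van 3 (new)  [load 1800/2000]
  400 → van 2  [load 800/2000]
3 vans opened.

3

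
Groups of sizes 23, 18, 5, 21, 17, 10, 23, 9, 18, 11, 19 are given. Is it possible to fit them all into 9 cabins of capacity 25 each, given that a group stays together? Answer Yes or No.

Yes

A valid assignment using 9 cabins:
  cabin 1: 23 = 23
  cabin 2: 23 = 23
  cabin 3: 21 = 21
  cabin 4: 19 + 5 = 24
  cabin 5: 18 = 18
  cabin 6: 18 = 18
  cabin 7: 17 = 17
  cabin 8: 11 + 10 = 21
  cabin 9: 9 = 9
Every load is within 25, so 9 cabins suffice.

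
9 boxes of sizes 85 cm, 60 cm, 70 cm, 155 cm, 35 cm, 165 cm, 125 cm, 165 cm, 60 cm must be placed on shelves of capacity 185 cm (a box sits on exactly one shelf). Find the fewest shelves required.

6

Total = 165 + 165 + 155 + 125 + 85 + 70 + 60 + 60 + 35 = 920 cm.
Lower bound: ⌈920/185⌉ = 5 shelves.
A packing using 6 shelves:
  shelf 1: 165 = 165
  shelf 2: 165 = 165
  shelf 3: 155 = 155
  shelf 4: 125 + 60 = 185
  shelf 5: 85 + 70 = 155
  shelf 6: 60 + 35 = 95
No arrangement into 5 shelves stays within capacity, so 6 is optimal.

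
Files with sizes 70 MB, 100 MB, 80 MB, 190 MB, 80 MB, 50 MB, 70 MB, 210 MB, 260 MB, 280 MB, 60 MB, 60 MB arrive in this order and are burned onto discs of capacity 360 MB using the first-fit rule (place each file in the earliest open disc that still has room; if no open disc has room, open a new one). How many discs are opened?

5

  70 → disc 1 (new)  [load 70/360]
  100 → disc 1  [load 170/360]
  80 → disc 1  [load 250/360]
  190 → disc 2 (new)  [load 190/360]
  80 → disc 1  [load 330/360]
  50 → disc 2  [load 240/360]
  70 → disc 2  [load 310/360]
  210 → disc 3 (new)  [load 210/360]
  260 → disc 4 (new)  [load 260/360]
  280 → disc 5 (new)  [load 280/360]
  60 → disc 3  [load 270/360]
  60 → disc 3  [load 330/360]
5 discs opened.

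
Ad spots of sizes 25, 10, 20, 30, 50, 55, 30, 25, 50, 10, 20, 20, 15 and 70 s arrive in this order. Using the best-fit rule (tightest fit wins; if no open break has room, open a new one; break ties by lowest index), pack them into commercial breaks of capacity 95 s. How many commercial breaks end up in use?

  25 → break 1 (new)  [load 25/95]
  10 → break 1  [load 35/95]
  20 → break 1  [load 55/95]
  30 → break 1  [load 85/95]
  50 → break 2 (new)  [load 50/95]
  55 → break 3 (new)  [load 55/95]
  30 → break 3  [load 85/95]
  25 → break 2  [load 75/95]
  50 → break 4 (new)  [load 50/95]
  10 → break 1  [load 95/95]
  20 → break 2  [load 95/95]
  20 → break 4  [load 70/95]
  15 → break 4  [load 85/95]
  70 → break 5 (new)  [load 70/95]
5 commercial breaks opened.

5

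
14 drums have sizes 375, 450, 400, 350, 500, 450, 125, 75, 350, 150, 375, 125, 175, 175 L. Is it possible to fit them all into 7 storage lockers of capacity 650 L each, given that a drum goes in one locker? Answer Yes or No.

Total = 4075 L; ⌈4075/650⌉ = 7.
8 drums each exceed half the capacity and cannot share a locker, forcing at least 8 storage lockers.
At least 8 storage lockers are required, but only 7 are allowed.

No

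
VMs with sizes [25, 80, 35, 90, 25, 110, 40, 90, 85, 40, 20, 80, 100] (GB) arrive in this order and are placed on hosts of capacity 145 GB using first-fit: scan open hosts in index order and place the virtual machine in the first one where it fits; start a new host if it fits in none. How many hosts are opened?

  25 → host 1 (new)  [load 25/145]
  80 → host 1  [load 105/145]
  35 → host 1  [load 140/145]
  90 → host 2 (new)  [load 90/145]
  25 → host 2  [load 115/145]
  110 → host 3 (new)  [load 110/145]
  40 → host 4 (new)  [load 40/145]
  90 → host 4  [load 130/145]
  85 → host 5 (new)  [load 85/145]
  40 → host 5  [load 125/145]
  20 → host 2  [load 135/145]
  80 → host 6 (new)  [load 80/145]
  100 → host 7 (new)  [load 100/145]
7 hosts opened.

7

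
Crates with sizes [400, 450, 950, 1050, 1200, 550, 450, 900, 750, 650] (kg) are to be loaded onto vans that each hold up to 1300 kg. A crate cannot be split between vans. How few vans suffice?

Total = 1200 + 1050 + 950 + 900 + 750 + 650 + 550 + 450 + 450 + 400 = 7350 kg.
Lower bound: ⌈7350/1300⌉ = 6 vans.
A packing using 7 vans:
  van 1: 1200 = 1200
  van 2: 1050 = 1050
  van 3: 950 = 950
  van 4: 900 + 400 = 1300
  van 5: 750 + 550 = 1300
  van 6: 650 + 450 = 1100
  van 7: 450 = 450
No arrangement into 6 vans stays within capacity, so 7 is optimal.

7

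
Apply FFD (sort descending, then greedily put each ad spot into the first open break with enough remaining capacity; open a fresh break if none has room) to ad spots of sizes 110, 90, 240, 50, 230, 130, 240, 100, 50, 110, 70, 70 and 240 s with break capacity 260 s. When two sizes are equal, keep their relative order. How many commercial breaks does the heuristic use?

8

Sorted descending: 240, 240, 240, 230, 130, 110, 110, 100, 90, 70, 70, 50, 50.
  240 → break 1 (new)  [load 240/260]
  240 → break 2 (new)  [load 240/260]
  240 → break 3 (new)  [load 240/260]
  230 → break 4 (new)  [load 230/260]
  130 → break 5 (new)  [load 130/260]
  110 → break 5  [load 240/260]
  110 → break 6 (new)  [load 110/260]
  100 → break 6  [load 210/260]
  90 → break 7 (new)  [load 90/260]
  70 → break 7  [load 160/260]
  70 → break 7  [load 230/260]
  50 → break 6  [load 260/260]
  50 → break 8 (new)  [load 50/260]
8 commercial breaks opened.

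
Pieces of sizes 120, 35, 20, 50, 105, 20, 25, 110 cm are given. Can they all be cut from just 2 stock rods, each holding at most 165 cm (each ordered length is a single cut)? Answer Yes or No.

No

Total = 485 cm; ⌈485/165⌉ = 3.
At least 3 stock rods are required, but only 2 are allowed.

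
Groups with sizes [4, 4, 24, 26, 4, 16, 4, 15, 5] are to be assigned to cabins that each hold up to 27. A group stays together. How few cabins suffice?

Total = 26 + 24 + 16 + 15 + 5 + 4 + 4 + 4 + 4 = 102.
Lower bound: ⌈102/27⌉ = 4 cabins.
A packing using 4 cabins:
  cabin 1: 26 = 26
  cabin 2: 24 = 24
  cabin 3: 16 + 5 + 4 = 25
  cabin 4: 15 + 4 + 4 + 4 = 27
This matches the lower bound, so 4 is optimal.

4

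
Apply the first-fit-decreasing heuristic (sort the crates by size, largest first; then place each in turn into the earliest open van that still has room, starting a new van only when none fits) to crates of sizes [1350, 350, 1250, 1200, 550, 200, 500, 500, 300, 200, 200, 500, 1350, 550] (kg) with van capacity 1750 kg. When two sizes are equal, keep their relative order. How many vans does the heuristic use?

Sorted descending: 1350, 1350, 1250, 1200, 550, 550, 500, 500, 500, 350, 300, 200, 200, 200.
  1350 → van 1 (new)  [load 1350/1750]
  1350 → van 2 (new)  [load 1350/1750]
  1250 → van 3 (new)  [load 1250/1750]
  1200 → van 4 (new)  [load 1200/1750]
  550 → van 4  [load 1750/1750]
  550 → van 5 (new)  [load 550/1750]
  500 → van 3  [load 1750/1750]
  500 → van 5  [load 1050/1750]
  500 → van 5  [load 1550/1750]
  350 → van 1  [load 1700/1750]
  300 → van 2  [load 1650/1750]
  200 → van 5  [load 1750/1750]
  200 → van 6 (new)  [load 200/1750]
  200 → van 6  [load 400/1750]
6 vans opened.

6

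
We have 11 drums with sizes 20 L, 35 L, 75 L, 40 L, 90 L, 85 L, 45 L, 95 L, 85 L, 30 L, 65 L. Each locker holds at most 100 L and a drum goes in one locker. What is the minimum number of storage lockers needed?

Total = 95 + 90 + 85 + 85 + 75 + 65 + 45 + 40 + 35 + 30 + 20 = 665 L.
Lower bound: ⌈665/100⌉ = 7 storage lockers.
A packing using 8 storage lockers:
  locker 1: 95 = 95
  locker 2: 90 = 90
  locker 3: 85 = 85
  locker 4: 85 = 85
  locker 5: 75 + 20 = 95
  locker 6: 65 + 35 = 100
  locker 7: 45 + 40 = 85
  locker 8: 30 = 30
No arrangement into 7 storage lockers stays within capacity, so 8 is optimal.

8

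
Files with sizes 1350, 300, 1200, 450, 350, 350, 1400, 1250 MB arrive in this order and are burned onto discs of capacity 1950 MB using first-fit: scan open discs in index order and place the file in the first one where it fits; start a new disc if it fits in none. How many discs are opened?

4

  1350 → disc 1 (new)  [load 1350/1950]
  300 → disc 1  [load 1650/1950]
  1200 → disc 2 (new)  [load 1200/1950]
  450 → disc 2  [load 1650/1950]
  350 → disc 3 (new)  [load 350/1950]
  350 → disc 3  [load 700/1950]
  1400 → disc 4 (new)  [load 1400/1950]
  1250 → disc 3  [load 1950/1950]
4 discs opened.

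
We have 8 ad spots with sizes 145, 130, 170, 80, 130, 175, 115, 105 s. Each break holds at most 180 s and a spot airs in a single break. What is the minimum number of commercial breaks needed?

Total = 175 + 170 + 145 + 130 + 130 + 115 + 105 + 80 = 1050 s.
Lower bound: ⌈1050/180⌉ = 6 commercial breaks.
Also, 7 ad spots each exceed 90 s, and no two of those can share a break, so at least 7 commercial breaks are needed.
A packing using 8 commercial breaks:
  break 1: 175 = 175
  break 2: 170 = 170
  break 3: 145 = 145
  break 4: 130 = 130
  break 5: 130 = 130
  break 6: 115 = 115
  break 7: 105 = 105
  break 8: 80 = 80
No arrangement into 7 commercial breaks stays within capacity, so 8 is optimal.

8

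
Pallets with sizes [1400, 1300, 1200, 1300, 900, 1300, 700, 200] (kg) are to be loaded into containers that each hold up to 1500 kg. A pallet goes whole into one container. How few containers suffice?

Total = 1400 + 1300 + 1300 + 1300 + 1200 + 900 + 700 + 200 = 8300 kg.
Lower bound: ⌈8300/1500⌉ = 6 containers.
A packing using 7 containers:
  container 1: 1400 = 1400
  container 2: 1300 + 200 = 1500
  container 3: 1300 = 1300
  container 4: 1300 = 1300
  container 5: 1200 = 1200
  container 6: 900 = 900
  container 7: 700 = 700
No arrangement into 6 containers stays within capacity, so 7 is optimal.

7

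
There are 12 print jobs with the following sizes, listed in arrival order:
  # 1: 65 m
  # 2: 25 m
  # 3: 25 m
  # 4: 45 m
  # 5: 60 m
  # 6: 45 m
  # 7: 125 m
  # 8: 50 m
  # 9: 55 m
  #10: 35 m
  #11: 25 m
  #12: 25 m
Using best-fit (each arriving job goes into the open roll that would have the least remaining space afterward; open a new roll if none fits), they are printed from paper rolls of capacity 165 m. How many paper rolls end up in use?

  65 → roll 1 (new)  [load 65/165]
  25 → roll 1  [load 90/165]
  25 → roll 1  [load 115/165]
  45 → roll 1  [load 160/165]
  60 → roll 2 (new)  [load 60/165]
  45 → roll 2  [load 105/165]
  125 → roll 3 (new)  [load 125/165]
  50 → roll 2  [load 155/165]
  55 → roll 4 (new)  [load 55/165]
  35 → roll 3  [load 160/165]
  25 → roll 4  [load 80/165]
  25 → roll 4  [load 105/165]
4 paper rolls opened.

4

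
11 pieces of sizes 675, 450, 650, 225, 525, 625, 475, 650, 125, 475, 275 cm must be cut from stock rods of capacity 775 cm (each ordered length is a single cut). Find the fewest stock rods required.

8

Total = 675 + 650 + 650 + 625 + 525 + 475 + 475 + 450 + 275 + 225 + 125 = 5150 cm.
Lower bound: ⌈5150/775⌉ = 7 stock rods.
Also, 8 pieces each exceed 775/2 cm, and no two of those can share a stock rod, so at least 8 stock rods are needed.
A packing using 8 stock rods:
  stock rod 1: 675 = 675
  stock rod 2: 650 + 125 = 775
  stock rod 3: 650 = 650
  stock rod 4: 625 = 625
  stock rod 5: 525 + 225 = 750
  stock rod 6: 475 + 275 = 750
  stock rod 7: 475 = 475
  stock rod 8: 450 = 450
This matches the lower bound, so 8 is optimal.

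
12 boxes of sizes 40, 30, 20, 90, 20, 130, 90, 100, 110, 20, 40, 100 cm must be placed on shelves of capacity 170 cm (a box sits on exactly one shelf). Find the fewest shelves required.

6

Total = 130 + 110 + 100 + 100 + 90 + 90 + 40 + 40 + 30 + 20 + 20 + 20 = 790 cm.
Lower bound: ⌈790/170⌉ = 5 shelves.
Also, 6 boxes each exceed 85 cm, and no two of those can share a shelf, so at least 6 shelves are needed.
A packing using 6 shelves:
  shelf 1: 130 + 40 = 170
  shelf 2: 110 + 40 + 20 = 170
  shelf 3: 100 + 30 + 20 + 20 = 170
  shelf 4: 100 = 100
  shelf 5: 90 = 90
  shelf 6: 90 = 90
This matches the lower bound, so 6 is optimal.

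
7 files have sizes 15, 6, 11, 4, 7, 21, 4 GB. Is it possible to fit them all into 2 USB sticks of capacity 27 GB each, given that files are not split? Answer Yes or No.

Total = 68 GB; ⌈68/27⌉ = 3.
At least 3 USB sticks are required, but only 2 are allowed.

No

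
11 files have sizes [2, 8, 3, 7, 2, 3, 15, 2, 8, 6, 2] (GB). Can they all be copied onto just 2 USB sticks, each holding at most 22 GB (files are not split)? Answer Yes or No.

No

Total = 58 GB; ⌈58/22⌉ = 3.
At least 3 USB sticks are required, but only 2 are allowed.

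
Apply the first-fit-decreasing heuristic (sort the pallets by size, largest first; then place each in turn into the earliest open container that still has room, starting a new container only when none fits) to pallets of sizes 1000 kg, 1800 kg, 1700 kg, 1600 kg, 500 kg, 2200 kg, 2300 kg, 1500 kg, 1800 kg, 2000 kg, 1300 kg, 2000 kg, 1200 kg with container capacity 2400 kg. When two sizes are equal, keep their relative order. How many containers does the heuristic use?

11

Sorted descending: 2300, 2200, 2000, 2000, 1800, 1800, 1700, 1600, 1500, 1300, 1200, 1000, 500.
  2300 → container 1 (new)  [load 2300/2400]
  2200 → container 2 (new)  [load 2200/2400]
  2000 → container 3 (new)  [load 2000/2400]
  2000 → container 4 (new)  [load 2000/2400]
  1800 → container 5 (new)  [load 1800/2400]
  1800 → container 6 (new)  [load 1800/2400]
  1700 → container 7 (new)  [load 1700/2400]
  1600 → container 8 (new)  [load 1600/2400]
  1500 → container 9 (new)  [load 1500/2400]
  1300 → container 10 (new)  [load 1300/2400]
  1200 → container 11 (new)  [load 1200/2400]
  1000 → container 10  [load 2300/2400]
  500 → container 5  [load 2300/2400]
11 containers opened.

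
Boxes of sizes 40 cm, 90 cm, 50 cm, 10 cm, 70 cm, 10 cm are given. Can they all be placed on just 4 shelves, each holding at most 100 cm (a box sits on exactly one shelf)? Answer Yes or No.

A valid assignment using 3 shelves:
  shelf 1: 90 + 10 = 100
  shelf 2: 70 + 10 = 80
  shelf 3: 50 + 40 = 90
That uses only 3 ≤ 4, so 4 shelves are enough.

Yes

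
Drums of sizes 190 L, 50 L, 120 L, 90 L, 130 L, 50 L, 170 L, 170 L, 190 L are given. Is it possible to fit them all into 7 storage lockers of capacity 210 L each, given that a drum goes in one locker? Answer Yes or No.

A valid assignment using 7 storage lockers:
  locker 1: 190 = 190
  locker 2: 190 = 190
  locker 3: 170 = 170
  locker 4: 170 = 170
  locker 5: 130 + 50 = 180
  locker 6: 120 + 90 = 210
  locker 7: 50 = 50
Every load is within 210 L, so 7 storage lockers suffice.

Yes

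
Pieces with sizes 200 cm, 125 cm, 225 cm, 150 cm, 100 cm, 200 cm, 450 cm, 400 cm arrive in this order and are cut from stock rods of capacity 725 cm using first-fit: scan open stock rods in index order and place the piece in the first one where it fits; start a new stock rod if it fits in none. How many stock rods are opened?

  200 → stock rod 1 (new)  [load 200/725]
  125 → stock rod 1  [load 325/725]
  225 → stock rod 1  [load 550/725]
  150 → stock rod 1  [load 700/725]
  100 → stock rod 2 (new)  [load 100/725]
  200 → stock rod 2  [load 300/725]
  450 → stock rod 3 (new)  [load 450/725]
  400 → stock rod 2  [load 700/725]
3 stock rods opened.

3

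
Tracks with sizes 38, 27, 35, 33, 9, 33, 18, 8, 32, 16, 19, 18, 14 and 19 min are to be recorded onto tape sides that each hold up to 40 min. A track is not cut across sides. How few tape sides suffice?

Total = 38 + 35 + 33 + 33 + 32 + 27 + 19 + 19 + 18 + 18 + 16 + 14 + 9 + 8 = 319 min.
Lower bound: ⌈319/40⌉ = 8 tape sides.
A packing using 9 tape sides:
  side 1: 38 = 38
  side 2: 35 = 35
  side 3: 33 = 33
  side 4: 33 = 33
  side 5: 32 + 8 = 40
  side 6: 27 + 9 = 36
  side 7: 19 + 19 = 38
  side 8: 18 + 18 = 36
  side 9: 16 + 14 = 30
No arrangement into 8 tape sides stays within capacity, so 9 is optimal.

9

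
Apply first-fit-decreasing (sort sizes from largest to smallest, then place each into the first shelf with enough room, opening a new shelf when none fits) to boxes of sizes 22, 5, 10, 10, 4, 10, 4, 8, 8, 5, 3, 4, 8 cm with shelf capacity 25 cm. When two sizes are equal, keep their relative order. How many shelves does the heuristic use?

Sorted descending: 22, 10, 10, 10, 8, 8, 8, 5, 5, 4, 4, 4, 3.
  22 → shelf 1 (new)  [load 22/25]
  10 → shelf 2 (new)  [load 10/25]
  10 → shelf 2  [load 20/25]
  10 → shelf 3 (new)  [load 10/25]
  8 → shelf 3  [load 18/25]
  8 → shelf 4 (new)  [load 8/25]
  8 → shelf 4  [load 16/25]
  5 → shelf 2  [load 25/25]
  5 → shelf 3  [load 23/25]
  4 → shelf 4  [load 20/25]
  4 → shelf 4  [load 24/25]
  4 → shelf 5 (new)  [load 4/25]
  3 → shelf 1  [load 25/25]
5 shelves opened.

5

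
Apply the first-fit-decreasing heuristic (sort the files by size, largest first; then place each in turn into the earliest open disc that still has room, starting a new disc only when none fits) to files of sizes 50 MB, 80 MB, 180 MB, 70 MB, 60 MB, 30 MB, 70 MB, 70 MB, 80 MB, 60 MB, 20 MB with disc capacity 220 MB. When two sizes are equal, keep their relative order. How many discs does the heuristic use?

Sorted descending: 180, 80, 80, 70, 70, 70, 60, 60, 50, 30, 20.
  180 → disc 1 (new)  [load 180/220]
  80 → disc 2 (new)  [load 80/220]
  80 → disc 2  [load 160/220]
  70 → disc 3 (new)  [load 70/220]
  70 → disc 3  [load 140/220]
  70 → disc 3  [load 210/220]
  60 → disc 2  [load 220/220]
  60 → disc 4 (new)  [load 60/220]
  50 → disc 4  [load 110/220]
  30 → disc 1  [load 210/220]
  20 → disc 4  [load 130/220]
4 discs opened.

4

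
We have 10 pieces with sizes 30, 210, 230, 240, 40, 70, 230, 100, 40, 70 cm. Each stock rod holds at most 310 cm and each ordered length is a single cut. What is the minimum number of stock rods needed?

Total = 240 + 230 + 230 + 210 + 100 + 70 + 70 + 40 + 40 + 30 = 1260 cm.
Lower bound: ⌈1260/310⌉ = 5 stock rods.
A packing using 5 stock rods:
  stock rod 1: 240 + 70 = 310
  stock rod 2: 230 + 70 = 300
  stock rod 3: 230 + 40 + 40 = 310
  stock rod 4: 210 + 100 = 310
  stock rod 5: 30 = 30
This matches the lower bound, so 5 is optimal.

5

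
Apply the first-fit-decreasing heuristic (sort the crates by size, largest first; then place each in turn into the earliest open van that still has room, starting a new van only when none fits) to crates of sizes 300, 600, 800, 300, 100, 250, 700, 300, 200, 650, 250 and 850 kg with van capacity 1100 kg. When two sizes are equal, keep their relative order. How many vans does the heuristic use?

5

Sorted descending: 850, 800, 700, 650, 600, 300, 300, 300, 250, 250, 200, 100.
  850 → van 1 (new)  [load 850/1100]
  800 → van 2 (new)  [load 800/1100]
  700 → van 3 (new)  [load 700/1100]
  650 → van 4 (new)  [load 650/1100]
  600 → van 5 (new)  [load 600/1100]
  300 → van 2  [load 1100/1100]
  300 → van 3  [load 1000/1100]
  300 → van 4  [load 950/1100]
  250 → van 1  [load 1100/1100]
  250 → van 5  [load 850/1100]
  200 → van 5  [load 1050/1100]
  100 → van 3  [load 1100/1100]
5 vans opened.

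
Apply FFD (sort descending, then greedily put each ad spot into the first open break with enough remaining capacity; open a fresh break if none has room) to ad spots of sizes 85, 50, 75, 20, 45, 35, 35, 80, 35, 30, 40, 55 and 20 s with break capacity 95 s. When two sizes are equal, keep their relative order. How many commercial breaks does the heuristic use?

Sorted descending: 85, 80, 75, 55, 50, 45, 40, 35, 35, 35, 30, 20, 20.
  85 → break 1 (new)  [load 85/95]
  80 → break 2 (new)  [load 80/95]
  75 → break 3 (new)  [load 75/95]
  55 → break 4 (new)  [load 55/95]
  50 → break 5 (new)  [load 50/95]
  45 → break 5  [load 95/95]
  40 → break 4  [load 95/95]
  35 → break 6 (new)  [load 35/95]
  35 → break 6  [load 70/95]
  35 → break 7 (new)  [load 35/95]
  30 → break 7  [load 65/95]
  20 → break 3  [load 95/95]
  20 → break 6  [load 90/95]
7 commercial breaks opened.

7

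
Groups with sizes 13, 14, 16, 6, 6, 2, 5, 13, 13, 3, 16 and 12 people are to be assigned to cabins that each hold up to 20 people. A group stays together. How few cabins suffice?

7

Total = 16 + 16 + 14 + 13 + 13 + 13 + 12 + 6 + 6 + 5 + 3 + 2 = 119 people.
Lower bound: ⌈119/20⌉ = 6 cabins.
Also, 7 groups each exceed 10 people, and no two of those can share a cabin, so at least 7 cabins are needed.
A packing using 7 cabins:
  cabin 1: 16 + 3 = 19
  cabin 2: 16 + 2 = 18
  cabin 3: 14 + 6 = 20
  cabin 4: 13 + 6 = 19
  cabin 5: 13 + 5 = 18
  cabin 6: 13 = 13
  cabin 7: 12 = 12
This matches the lower bound, so 7 is optimal.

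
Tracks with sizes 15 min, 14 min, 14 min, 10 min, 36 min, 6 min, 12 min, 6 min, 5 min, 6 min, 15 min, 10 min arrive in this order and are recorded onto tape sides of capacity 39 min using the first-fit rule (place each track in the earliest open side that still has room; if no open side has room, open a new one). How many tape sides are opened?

  15 → side 1 (new)  [load 15/39]
  14 → side 1  [load 29/39]
  14 → side 2 (new)  [load 14/39]
  10 → side 1  [load 39/39]
  36 → side 3 (new)  [load 36/39]
  6 → side 2  [load 20/39]
  12 → side 2  [load 32/39]
  6 → side 2  [load 38/39]
  5 → side 4 (new)  [load 5/39]
  6 → side 4  [load 11/39]
  15 → side 4  [load 26/39]
  10 → side 4  [load 36/39]
4 tape sides opened.

4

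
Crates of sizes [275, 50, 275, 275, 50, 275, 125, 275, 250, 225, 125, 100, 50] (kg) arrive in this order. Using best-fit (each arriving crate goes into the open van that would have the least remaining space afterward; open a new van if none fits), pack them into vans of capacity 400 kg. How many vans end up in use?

7

  275 → van 1 (new)  [load 275/400]
  50 → van 1  [load 325/400]
  275 → van 2 (new)  [load 275/400]
  275 → van 3 (new)  [load 275/400]
  50 → van 1  [load 375/400]
  275 → van 4 (new)  [load 275/400]
  125 → van 2  [load 400/400]
  275 → van 5 (new)  [load 275/400]
  250 → van 6 (new)  [load 250/400]
  225 → van 7 (new)  [load 225/400]
  125 → van 3  [load 400/400]
  100 → van 4  [load 375/400]
  50 → van 5  [load 325/400]
7 vans opened.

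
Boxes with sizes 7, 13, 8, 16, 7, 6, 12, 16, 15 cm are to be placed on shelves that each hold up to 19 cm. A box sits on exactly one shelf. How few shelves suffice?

Total = 16 + 16 + 15 + 13 + 12 + 8 + 7 + 7 + 6 = 100 cm.
Lower bound: ⌈100/19⌉ = 6 shelves.
A packing using 6 shelves:
  shelf 1: 16 = 16
  shelf 2: 16 = 16
  shelf 3: 15 = 15
  shelf 4: 13 + 6 = 19
  shelf 5: 12 + 7 = 19
  shelf 6: 8 + 7 = 15
This matches the lower bound, so 6 is optimal.

6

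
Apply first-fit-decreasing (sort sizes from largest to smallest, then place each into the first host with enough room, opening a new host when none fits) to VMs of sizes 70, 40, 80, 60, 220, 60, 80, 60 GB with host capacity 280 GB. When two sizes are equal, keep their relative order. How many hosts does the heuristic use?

3

Sorted descending: 220, 80, 80, 70, 60, 60, 60, 40.
  220 → host 1 (new)  [load 220/280]
  80 → host 2 (new)  [load 80/280]
  80 → host 2  [load 160/280]
  70 → host 2  [load 230/280]
  60 → host 1  [load 280/280]
  60 → host 3 (new)  [load 60/280]
  60 → host 3  [load 120/280]
  40 → host 2  [load 270/280]
3 hosts opened.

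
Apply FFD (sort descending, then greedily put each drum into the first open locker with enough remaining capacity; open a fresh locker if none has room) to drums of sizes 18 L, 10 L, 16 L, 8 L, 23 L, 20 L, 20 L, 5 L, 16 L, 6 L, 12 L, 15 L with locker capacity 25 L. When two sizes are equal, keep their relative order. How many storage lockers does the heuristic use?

Sorted descending: 23, 20, 20, 18, 16, 16, 15, 12, 10, 8, 6, 5.
  23 → locker 1 (new)  [load 23/25]
  20 → locker 2 (new)  [load 20/25]
  20 → locker 3 (new)  [load 20/25]
  18 → locker 4 (new)  [load 18/25]
  16 → locker 5 (new)  [load 16/25]
  16 → locker 6 (new)  [load 16/25]
  15 → locker 7 (new)  [load 15/25]
  12 → locker 8 (new)  [load 12/25]
  10 → locker 7  [load 25/25]
  8 → locker 5  [load 24/25]
  6 → locker 4  [load 24/25]
  5 → locker 2  [load 25/25]
8 storage lockers opened.

8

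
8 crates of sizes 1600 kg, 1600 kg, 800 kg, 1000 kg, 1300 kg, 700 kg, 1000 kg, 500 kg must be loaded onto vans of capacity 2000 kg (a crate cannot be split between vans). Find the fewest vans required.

5

Total = 1600 + 1600 + 1300 + 1000 + 1000 + 800 + 700 + 500 = 8500 kg.
Lower bound: ⌈8500/2000⌉ = 5 vans.
A packing using 5 vans:
  van 1: 1600 = 1600
  van 2: 1600 = 1600
  van 3: 1300 + 700 = 2000
  van 4: 1000 + 1000 = 2000
  van 5: 800 + 500 = 1300
This matches the lower bound, so 5 is optimal.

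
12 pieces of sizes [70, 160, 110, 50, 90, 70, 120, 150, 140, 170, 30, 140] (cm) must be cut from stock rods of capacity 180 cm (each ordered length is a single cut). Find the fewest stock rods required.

8

Total = 170 + 160 + 150 + 140 + 140 + 120 + 110 + 90 + 70 + 70 + 50 + 30 = 1300 cm.
Lower bound: ⌈1300/180⌉ = 8 stock rods.
A packing using 8 stock rods:
  stock rod 1: 170 = 170
  stock rod 2: 160 = 160
  stock rod 3: 150 + 30 = 180
  stock rod 4: 140 = 140
  stock rod 5: 140 = 140
  stock rod 6: 120 + 50 = 170
  stock rod 7: 110 + 70 = 180
  stock rod 8: 90 + 70 = 160
This matches the lower bound, so 8 is optimal.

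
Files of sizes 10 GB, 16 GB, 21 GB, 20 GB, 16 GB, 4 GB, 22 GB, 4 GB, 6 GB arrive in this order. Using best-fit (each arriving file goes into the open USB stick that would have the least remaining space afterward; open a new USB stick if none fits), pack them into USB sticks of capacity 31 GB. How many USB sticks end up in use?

5

  10 → USB stick 1 (new)  [load 10/31]
  16 → USB stick 1  [load 26/31]
  21 → USB stick 2 (new)  [load 21/31]
  20 → USB stick 3 (new)  [load 20/31]
  16 → USB stick 4 (new)  [load 16/31]
  4 → USB stick 1  [load 30/31]
  22 → USB stick 5 (new)  [load 22/31]
  4 → USB stick 5  [load 26/31]
  6 → USB stick 2  [load 27/31]
5 USB sticks opened.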